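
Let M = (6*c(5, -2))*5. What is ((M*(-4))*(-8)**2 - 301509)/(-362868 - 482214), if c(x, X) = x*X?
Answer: 74903/281694 ≈ 0.26590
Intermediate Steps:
c(x, X) = X*x
M = -300 (M = (6*(-2*5))*5 = (6*(-10))*5 = -60*5 = -300)
((M*(-4))*(-8)**2 - 301509)/(-362868 - 482214) = (-300*(-4)*(-8)**2 - 301509)/(-362868 - 482214) = (1200*64 - 301509)/(-845082) = (76800 - 301509)*(-1/845082) = -224709*(-1/845082) = 74903/281694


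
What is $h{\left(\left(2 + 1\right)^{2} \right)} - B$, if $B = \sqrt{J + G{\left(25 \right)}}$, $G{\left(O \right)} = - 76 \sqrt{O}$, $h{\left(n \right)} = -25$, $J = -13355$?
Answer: $-25 - i \sqrt{13735} \approx -25.0 - 117.2 i$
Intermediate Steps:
$B = i \sqrt{13735}$ ($B = \sqrt{-13355 - 76 \sqrt{25}} = \sqrt{-13355 - 380} = \sqrt{-13735} = i \sqrt{13735} \approx 117.2 i$)
$h{\left(\left(2 + 1\right)^{2} \right)} - B = -25 - i \sqrt{13735}$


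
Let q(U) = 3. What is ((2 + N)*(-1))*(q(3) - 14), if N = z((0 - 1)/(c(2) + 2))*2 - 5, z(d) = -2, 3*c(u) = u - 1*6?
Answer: -77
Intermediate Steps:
c(u) = -2 + u/3 (c(u) = (u - 1*6)/3 = (u - 6)/3 = (-6 + u)/3 = -2 + u/3)
N = -9 (N = -2*2 - 5 = -4 - 5 = -9)
((2 + N)*(-1))*(q(3) - 14) = ((2 - 9)*(-1))*(3 - 14) = -7*(-1)*(-11) = 7*(-11) = -77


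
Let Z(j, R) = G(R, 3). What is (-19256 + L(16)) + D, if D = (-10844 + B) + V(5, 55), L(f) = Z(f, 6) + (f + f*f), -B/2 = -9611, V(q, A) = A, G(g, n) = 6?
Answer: -10545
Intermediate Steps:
Z(j, R) = 6
B = 19222 (B = -2*(-9611) = 19222)
L(f) = 6 + f + f**2 (L(f) = 6 + (f + f*f) = 6 + (f + f**2) = 6 + f + f**2)
D = 8433 (D = (-10844 + 19222) + 55 = 8378 + 55 = 8433)
(-19256 + L(16)) + D = (-19256 + (6 + 16 + 16**2)) + 8433 = (-19256 + (6 + 16 + 256)) + 8433 = (-19256 + 278) + 8433 = -18978 + 8433 = -10545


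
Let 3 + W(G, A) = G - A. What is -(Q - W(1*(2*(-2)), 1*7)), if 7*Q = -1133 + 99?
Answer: 936/7 ≈ 133.71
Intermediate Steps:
Q = -1034/7 (Q = (-1133 + 99)/7 = (1/7)*(-1034) = -1034/7 ≈ -147.71)
W(G, A) = -3 + G - A (W(G, A) = -3 + (G - A) = -3 + G - A)
-(Q - W(1*(2*(-2)), 1*7)) = -(-1034/7 - (-3 + 1*(2*(-2)) - 7)) = -(-1034/7 - (-3 + 1*(-4) - 1*7)) = -(-1034/7 - (-3 - 4 - 7)) = -(-1034/7 - 1*(-14)) = -(-1034/7 + 14) = -1*(-936/7) = 936/7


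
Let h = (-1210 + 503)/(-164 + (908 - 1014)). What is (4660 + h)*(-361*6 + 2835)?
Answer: 280736261/90 ≈ 3.1193e+6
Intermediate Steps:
h = 707/270 (h = -707/(-164 - 106) = -707/(-270) = -707*(-1/270) = 707/270 ≈ 2.6185)
(4660 + h)*(-361*6 + 2835) = (4660 + 707/270)*(-361*6 + 2835) = 1258907*(-2166 + 2835)/270 = (1258907/270)*669 = 280736261/90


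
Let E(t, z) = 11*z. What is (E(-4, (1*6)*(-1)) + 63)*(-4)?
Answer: 12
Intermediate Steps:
(E(-4, (1*6)*(-1)) + 63)*(-4) = (11*((1*6)*(-1)) + 63)*(-4) = (11*(6*(-1)) + 63)*(-4) = (11*(-6) + 63)*(-4) = (-66 + 63)*(-4) = -3*(-4) = 12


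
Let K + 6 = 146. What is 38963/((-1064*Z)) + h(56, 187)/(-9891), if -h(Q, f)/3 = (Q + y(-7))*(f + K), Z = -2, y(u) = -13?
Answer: 7542039/334096 ≈ 22.574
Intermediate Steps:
K = 140 (K = -6 + 146 = 140)
h(Q, f) = -3*(-13 + Q)*(140 + f) (h(Q, f) = -3*(Q - 13)*(f + 140) = -3*(-13 + Q)*(140 + f))
38963/((-1064*Z)) + h(56, 187)/(-9891) = 38963/((-1064*(-2))) + (5460 - 420*56 + 39*187 - 3*56*187)/(-9891) = 38963/2128 + (5460 - 23520 + 7293 - 31416)*(-1/9891) = 38963*(1/2128) - 42183*(-1/9891) = 38963/2128 + 4687/1099 = 7542039/334096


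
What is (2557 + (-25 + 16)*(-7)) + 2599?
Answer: 5219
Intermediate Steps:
(2557 + (-25 + 16)*(-7)) + 2599 = (2557 - 9*(-7)) + 2599 = (2557 + 63) + 2599 = 2620 + 2599 = 5219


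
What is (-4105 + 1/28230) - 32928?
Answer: -1045441589/28230 ≈ -37033.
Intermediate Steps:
(-4105 + 1/28230) - 32928 = -115884149/28230 - 32928 = -1045441589/28230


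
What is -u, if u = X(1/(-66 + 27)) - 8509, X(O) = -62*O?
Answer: 331789/39 ≈ 8507.4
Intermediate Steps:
u = -331789/39 (u = -62/(-66 + 27) - 8509 = -62/(-39) - 8509 = -62*(-1/39) - 8509 = 62/39 - 8509 = -331789/39 ≈ -8507.4)
-u = -1*(-331789/39) = 331789/39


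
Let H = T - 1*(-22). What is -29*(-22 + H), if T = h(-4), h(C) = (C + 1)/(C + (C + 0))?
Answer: -87/8 ≈ -10.875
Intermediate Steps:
h(C) = (1 + C)/(2*C) (h(C) = (1 + C)/(C + C) = (1 + C)/((2*C)) = (1 + C)*(1/(2*C)) = (1 + C)/(2*C))
T = 3/8 (T = (½)*(1 - 4)/(-4) = (½)*(-¼)*(-3) = 3/8 ≈ 0.37500)
H = 179/8 (H = 3/8 - 1*(-22) = 3/8 + 22 = 179/8 ≈ 22.375)
-29*(-22 + H) = -29*(-22 + 179/8) = -29*3/8 = -87/8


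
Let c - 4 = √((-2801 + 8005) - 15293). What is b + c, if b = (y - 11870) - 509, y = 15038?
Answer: 2663 + 3*I*√1121 ≈ 2663.0 + 100.44*I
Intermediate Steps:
b = 2659 (b = (15038 - 11870) - 509 = 3168 - 509 = 2659)
c = 4 + 3*I*√1121 (c = 4 + √((-2801 + 8005) - 15293) = 4 + √(5204 - 15293) = 4 + √(-10089) = 4 + 3*I*√1121 ≈ 4.0 + 100.44*I)
b + c = 2659 + (4 + 3*I*√1121) = 2663 + 3*I*√1121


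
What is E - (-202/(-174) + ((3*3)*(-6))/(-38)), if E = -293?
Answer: -488597/1653 ≈ -295.58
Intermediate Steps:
E - (-202/(-174) + ((3*3)*(-6))/(-38)) = -293 - (-202/(-174) + ((3*3)*(-6))/(-38)) = -293 - (-202*(-1/174) + (9*(-6))*(-1/38)) = -293 - (101/87 - 54*(-1/38)) = -293 - (101/87 + 27/19) = -293 - 1*4268/1653 = -293 - 4268/1653 = -488597/1653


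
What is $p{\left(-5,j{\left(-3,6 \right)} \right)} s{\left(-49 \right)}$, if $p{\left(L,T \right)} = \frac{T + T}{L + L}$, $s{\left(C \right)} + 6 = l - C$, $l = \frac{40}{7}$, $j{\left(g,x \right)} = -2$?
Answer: $\frac{682}{35} \approx 19.486$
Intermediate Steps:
$l = \frac{40}{7}$ ($l = 40 \cdot \frac{1}{7} = \frac{40}{7} \approx 5.7143$)
$s{\left(C \right)} = - \frac{2}{7} - C$ ($s{\left(C \right)} = -6 - \left(- \frac{40}{7} + C\right) = - \frac{2}{7} - C$)
$p{\left(L,T \right)} = \frac{T}{L}$ ($p{\left(L,T \right)} = \frac{2 T}{2 L} = 2 T \frac{1}{2 L} = \frac{T}{L}$)
$p{\left(-5,j{\left(-3,6 \right)} \right)} s{\left(-49 \right)} = - \frac{2}{-5} \left(- \frac{2}{7} - -49\right) = \left(-2\right) \left(- \frac{1}{5}\right) \left(- \frac{2}{7} + 49\right) = \frac{2}{5} \cdot \frac{341}{7} = \frac{682}{35}$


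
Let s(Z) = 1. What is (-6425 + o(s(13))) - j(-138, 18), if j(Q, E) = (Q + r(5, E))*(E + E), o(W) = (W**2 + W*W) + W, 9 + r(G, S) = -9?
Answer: -806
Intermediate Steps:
r(G, S) = -18 (r(G, S) = -9 - 9 = -18)
o(W) = W + 2*W**2 (o(W) = (W**2 + W**2) + W = 2*W**2 + W = W + 2*W**2)
j(Q, E) = 2*E*(-18 + Q) (j(Q, E) = (Q - 18)*(E + E) = (-18 + Q)*(2*E) = 2*E*(-18 + Q))
(-6425 + o(s(13))) - j(-138, 18) = (-6425 + 1*(1 + 2*1)) - 2*18*(-18 - 138) = (-6425 + 1*(1 + 2)) - 2*18*(-156) = (-6425 + 1*3) - 1*(-5616) = (-6425 + 3) + 5616 = -6422 + 5616 = -806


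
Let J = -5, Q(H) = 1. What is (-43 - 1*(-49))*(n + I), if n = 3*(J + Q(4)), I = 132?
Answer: 720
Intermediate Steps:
n = -12 (n = 3*(-5 + 1) = 3*(-4) = -12)
(-43 - 1*(-49))*(n + I) = (-43 - 1*(-49))*(-12 + 132) = (-43 + 49)*120 = 6*120 = 720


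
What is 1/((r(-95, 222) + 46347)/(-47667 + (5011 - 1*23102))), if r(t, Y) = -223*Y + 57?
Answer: 2989/141 ≈ 21.199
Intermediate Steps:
r(t, Y) = 57 - 223*Y
1/((r(-95, 222) + 46347)/(-47667 + (5011 - 1*23102))) = 1/(((57 - 223*222) + 46347)/(-47667 + (5011 - 1*23102))) = 1/(((57 - 49506) + 46347)/(-47667 + (5011 - 23102))) = 1/((-49449 + 46347)/(-47667 - 18091)) = 1/(-3102/(-65758)) = 1/(-3102*(-1/65758)) = 1/(141/2989) = 2989/141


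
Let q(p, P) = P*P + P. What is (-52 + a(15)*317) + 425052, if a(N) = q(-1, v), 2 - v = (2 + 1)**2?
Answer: 438314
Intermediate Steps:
v = -7 (v = 2 - (2 + 1)**2 = 2 - 1*3**2 = 2 - 1*9 = 2 - 9 = -7)
q(p, P) = P + P**2 (q(p, P) = P**2 + P = P + P**2)
a(N) = 42 (a(N) = -7*(1 - 7) = -7*(-6) = 42)
(-52 + a(15)*317) + 425052 = (-52 + 42*317) + 425052 = (-52 + 13314) + 425052 = 13262 + 425052 = 438314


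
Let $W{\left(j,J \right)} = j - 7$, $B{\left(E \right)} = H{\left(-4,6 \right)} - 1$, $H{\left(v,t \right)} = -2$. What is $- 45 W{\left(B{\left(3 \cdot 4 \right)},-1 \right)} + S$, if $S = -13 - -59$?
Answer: $496$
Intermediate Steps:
$B{\left(E \right)} = -3$ ($B{\left(E \right)} = -2 - 1 = -3$)
$S = 46$ ($S = -13 + 59 = 46$)
$W{\left(j,J \right)} = -7 + j$ ($W{\left(j,J \right)} = j - 7 = -7 + j$)
$- 45 W{\left(B{\left(3 \cdot 4 \right)},-1 \right)} + S = - 45 \left(-7 - 3\right) + 46 = \left(-45\right) \left(-10\right) + 46 = 450 + 46 = 496$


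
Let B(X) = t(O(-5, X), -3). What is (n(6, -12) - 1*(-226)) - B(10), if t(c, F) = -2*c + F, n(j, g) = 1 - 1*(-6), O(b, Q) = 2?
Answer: 240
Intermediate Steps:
n(j, g) = 7 (n(j, g) = 1 + 6 = 7)
t(c, F) = F - 2*c
B(X) = -7 (B(X) = -3 - 2*2 = -3 - 4 = -7)
(n(6, -12) - 1*(-226)) - B(10) = (7 - 1*(-226)) - 1*(-7) = (7 + 226) + 7 = 233 + 7 = 240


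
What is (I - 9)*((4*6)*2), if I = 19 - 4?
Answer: 288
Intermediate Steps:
I = 15
(I - 9)*((4*6)*2) = (15 - 9)*((4*6)*2) = 6*(24*2) = 6*48 = 288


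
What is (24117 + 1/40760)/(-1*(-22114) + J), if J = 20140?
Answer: 983008921/1722273040 ≈ 0.57076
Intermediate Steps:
(24117 + 1/40760)/(-1*(-22114) + J) = (24117 + 1/40760)/(-1*(-22114) + 20140) = (24117 + 1/40760)/(22114 + 20140) = (983008921/40760)/42254 = (983008921/40760)*(1/42254) = 983008921/1722273040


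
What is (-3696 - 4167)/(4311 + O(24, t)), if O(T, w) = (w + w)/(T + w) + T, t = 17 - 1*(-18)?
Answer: -463917/255835 ≈ -1.8133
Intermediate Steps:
t = 35 (t = 17 + 18 = 35)
O(T, w) = T + 2*w/(T + w) (O(T, w) = (2*w)/(T + w) + T = 2*w/(T + w) + T = T + 2*w/(T + w))
(-3696 - 4167)/(4311 + O(24, t)) = (-3696 - 4167)/(4311 + (24² + 2*35 + 24*35)/(24 + 35)) = -7863/(4311 + (576 + 70 + 840)/59) = -7863/(4311 + (1/59)*1486) = -7863/(4311 + 1486/59) = -7863/255835/59 = -7863*59/255835 = -463917/255835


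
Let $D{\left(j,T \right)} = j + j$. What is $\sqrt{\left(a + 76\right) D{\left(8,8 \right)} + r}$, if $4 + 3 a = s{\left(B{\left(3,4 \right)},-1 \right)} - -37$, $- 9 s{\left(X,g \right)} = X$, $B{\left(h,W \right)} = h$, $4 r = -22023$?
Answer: $\frac{i \sqrt{148159}}{6} \approx 64.152 i$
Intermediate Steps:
$r = - \frac{22023}{4}$ ($r = \frac{1}{4} \left(-22023\right) = - \frac{22023}{4} \approx -5505.8$)
$s{\left(X,g \right)} = - \frac{X}{9}$
$D{\left(j,T \right)} = 2 j$
$a = \frac{98}{9}$ ($a = - \frac{4}{3} + \frac{\left(- \frac{1}{9}\right) 3 - -37}{3} = - \frac{4}{3} + \frac{- \frac{1}{3} + 37}{3} = - \frac{4}{3} + \frac{1}{3} \cdot \frac{110}{3} = - \frac{4}{3} + \frac{110}{9} = \frac{98}{9} \approx 10.889$)
$\sqrt{\left(a + 76\right) D{\left(8,8 \right)} + r} = \sqrt{\left(\frac{98}{9} + 76\right) 2 \cdot 8 - \frac{22023}{4}} = \sqrt{\frac{782}{9} \cdot 16 - \frac{22023}{4}} = \sqrt{\frac{12512}{9} - \frac{22023}{4}} = \sqrt{- \frac{148159}{36}} = \frac{i \sqrt{148159}}{6}$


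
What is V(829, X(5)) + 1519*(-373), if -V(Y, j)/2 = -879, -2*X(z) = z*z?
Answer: -564829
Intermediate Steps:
X(z) = -z**2/2 (X(z) = -z*z/2 = -z**2/2)
V(Y, j) = 1758 (V(Y, j) = -2*(-879) = 1758)
V(829, X(5)) + 1519*(-373) = 1758 + 1519*(-373) = 1758 - 566587 = -564829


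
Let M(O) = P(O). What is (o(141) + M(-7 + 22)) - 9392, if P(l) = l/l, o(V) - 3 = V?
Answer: -9247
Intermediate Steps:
o(V) = 3 + V
P(l) = 1
M(O) = 1
(o(141) + M(-7 + 22)) - 9392 = ((3 + 141) + 1) - 9392 = (144 + 1) - 9392 = 145 - 9392 = -9247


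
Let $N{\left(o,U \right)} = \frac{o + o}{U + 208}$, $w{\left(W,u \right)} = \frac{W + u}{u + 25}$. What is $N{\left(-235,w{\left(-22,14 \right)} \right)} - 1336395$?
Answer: $- \frac{5415081705}{4052} \approx -1.3364 \cdot 10^{6}$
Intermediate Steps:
$w{\left(W,u \right)} = \frac{W + u}{25 + u}$
$N{\left(o,U \right)} = \frac{2 o}{208 + U}$
$N{\left(-235,w{\left(-22,14 \right)} \right)} - 1336395 = 2 \left(-235\right) \frac{1}{208 + \frac{-22 + 14}{25 + 14}} - 1336395 = 2 \left(-235\right) \frac{1}{208 + \frac{1}{39} \left(-8\right)} - 1336395 = 2 \left(-235\right) \frac{1}{208 - \frac{8}{39}} - 1336395 = 2 \left(-235\right) \frac{1}{\frac{8104}{39}} - 1336395 = 2 \left(-235\right) \frac{39}{8104} - 1336395 = - \frac{9165}{4052} - 1336395 = - \frac{5415081705}{4052}$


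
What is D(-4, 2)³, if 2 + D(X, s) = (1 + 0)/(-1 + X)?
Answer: -1331/125 ≈ -10.648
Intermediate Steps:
D(X, s) = -2 + 1/(-1 + X) (D(X, s) = -2 + (1 + 0)/(-1 + X) = -2 + 1/(-1 + X))
D(-4, 2)³ = ((3 - 2*(-4))/(-1 - 4))³ = ((3 + 8)/(-5))³ = (-⅕*11)³ = (-11/5)³ = -1331/125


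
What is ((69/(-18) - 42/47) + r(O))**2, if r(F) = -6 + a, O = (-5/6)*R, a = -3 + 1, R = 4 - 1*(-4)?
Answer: 12880921/79524 ≈ 161.98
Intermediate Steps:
R = 8 (R = 4 + 4 = 8)
a = -2
O = -20/3 (O = -5/6*8 = -20/3 ≈ -6.6667)
r(F) = -8 (r(F) = -6 - 2 = -8)
((69/(-18) - 42/47) + r(O))**2 = ((69/(-18) - 42/47) - 8)**2 = ((69*(-1/18) - 42*1/47) - 8)**2 = ((-23/6 - 42/47) - 8)**2 = (-1333/282 - 8)**2 = (-3589/282)**2 = 12880921/79524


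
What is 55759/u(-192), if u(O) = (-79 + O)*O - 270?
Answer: 55759/51762 ≈ 1.0772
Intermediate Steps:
u(O) = -270 + O*(-79 + O) (u(O) = O*(-79 + O) - 270 = -270 + O*(-79 + O))
55759/u(-192) = 55759/(-270 + (-192)² - 79*(-192)) = 55759/(-270 + 36864 + 15168) = 55759/51762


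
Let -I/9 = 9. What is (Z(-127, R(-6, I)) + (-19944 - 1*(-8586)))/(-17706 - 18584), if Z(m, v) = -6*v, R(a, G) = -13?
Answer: 1128/3629 ≈ 0.31083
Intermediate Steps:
I = -81 (I = -9*9 = -81)
(Z(-127, R(-6, I)) + (-19944 - 1*(-8586)))/(-17706 - 18584) = (-6*(-13) + (-19944 - 1*(-8586)))/(-17706 - 18584) = (78 + (-19944 + 8586))/(-36290) = (78 - 11358)*(-1/36290) = -11280*(-1/36290) = 1128/3629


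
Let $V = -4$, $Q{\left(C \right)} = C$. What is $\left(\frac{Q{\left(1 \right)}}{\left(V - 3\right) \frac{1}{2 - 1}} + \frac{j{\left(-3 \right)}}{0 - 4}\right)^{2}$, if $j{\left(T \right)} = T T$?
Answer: $\frac{4489}{784} \approx 5.7258$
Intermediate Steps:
$j{\left(T \right)} = T^{2}$
$\left(\frac{Q{\left(1 \right)}}{\left(V - 3\right) \frac{1}{2 - 1}} + \frac{j{\left(-3 \right)}}{0 - 4}\right)^{2} = \left(1 \frac{1}{\left(-4 - 3\right) \frac{1}{2 - 1}} + \frac{\left(-3\right)^{2}}{0 - 4}\right)^{2} = \left(1 \frac{1}{\left(-7\right) 1^{-1}} + \frac{9}{0 - 4}\right)^{2} = \left(1 \frac{1}{\left(-7\right) 1} + \frac{9}{-4}\right)^{2} = \left(1 \frac{1}{-7} + 9 \left(- \frac{1}{4}\right)\right)^{2} = \left(1 \left(- \frac{1}{7}\right) - \frac{9}{4}\right)^{2} = \left(- \frac{1}{7} - \frac{9}{4}\right)^{2} = \left(- \frac{67}{28}\right)^{2} = \frac{4489}{784}$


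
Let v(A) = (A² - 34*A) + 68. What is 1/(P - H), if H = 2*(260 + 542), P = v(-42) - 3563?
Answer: -1/1907 ≈ -0.00052438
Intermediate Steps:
v(A) = 68 + A² - 34*A
P = -303 (P = (68 + (-42)² - 34*(-42)) - 3563 = (68 + 1764 + 1428) - 3563 = 3260 - 3563 = -303)
H = 1604 (H = 2*802 = 1604)
1/(P - H) = 1/(-303 - 1*1604) = 1/(-303 - 1604) = 1/(-1907) = -1/1907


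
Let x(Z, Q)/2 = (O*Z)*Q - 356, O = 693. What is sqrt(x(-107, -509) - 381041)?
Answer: 3*sqrt(8344885) ≈ 8666.3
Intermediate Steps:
x(Z, Q) = -712 + 1386*Q*Z (x(Z, Q) = 2*((693*Z)*Q - 356) = 2*(693*Q*Z - 356) = 2*(-356 + 693*Q*Z) = -712 + 1386*Q*Z)
sqrt(x(-107, -509) - 381041) = sqrt((-712 + 1386*(-509)*(-107)) - 381041) = sqrt((-712 + 75485718) - 381041) = sqrt(75485006 - 381041) = sqrt(75103965) = 3*sqrt(8344885)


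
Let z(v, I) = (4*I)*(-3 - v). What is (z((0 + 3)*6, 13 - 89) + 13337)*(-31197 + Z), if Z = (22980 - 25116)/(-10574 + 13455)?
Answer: -1772537146653/2881 ≈ -6.1525e+8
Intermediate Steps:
z(v, I) = 4*I*(-3 - v)
Z = -2136/2881 ≈ -0.74141
(z((0 + 3)*6, 13 - 89) + 13337)*(-31197 + Z) = (-4*(13 - 89)*(3 + (0 + 3)*6) + 13337)*(-31197 - 2136/2881) = (-4*(-76)*(3 + 3*6) + 13337)*(-89880693/2881) = (-4*(-76)*(3 + 18) + 13337)*(-89880693/2881) = (-4*(-76)*21 + 13337)*(-89880693/2881) = (6384 + 13337)*(-89880693/2881) = 19721*(-89880693/2881) = -1772537146653/2881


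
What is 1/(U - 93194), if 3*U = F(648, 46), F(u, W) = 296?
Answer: -3/279286 ≈ -1.0742e-5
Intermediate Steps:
U = 296/3 (U = (1/3)*296 = 296/3 ≈ 98.667)
1/(U - 93194) = 1/(296/3 - 93194) = 1/(-279286/3) = -3/279286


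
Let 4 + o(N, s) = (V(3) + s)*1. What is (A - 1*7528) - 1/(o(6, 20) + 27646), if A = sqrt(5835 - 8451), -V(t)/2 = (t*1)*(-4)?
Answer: -208420209/27686 + 2*I*sqrt(654) ≈ -7528.0 + 51.147*I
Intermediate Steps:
V(t) = 8*t (V(t) = -2*t*1*(-4) = -2*t*(-4) = -(-8)*t = 8*t)
o(N, s) = 20 + s (o(N, s) = -4 + (8*3 + s)*1 = -4 + (24 + s)*1 = -4 + (24 + s) = 20 + s)
A = 2*I*sqrt(654) (A = sqrt(-2616) = 2*I*sqrt(654) ≈ 51.147*I)
(A - 1*7528) - 1/(o(6, 20) + 27646) = (2*I*sqrt(654) - 1*7528) - 1/((20 + 20) + 27646) = (2*I*sqrt(654) - 7528) - 1/(40 + 27646) = (-7528 + 2*I*sqrt(654)) - 1/27686 = -208420209/27686 + 2*I*sqrt(654)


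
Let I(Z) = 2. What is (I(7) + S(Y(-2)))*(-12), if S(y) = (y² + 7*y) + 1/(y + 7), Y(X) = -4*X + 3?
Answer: -7202/3 ≈ -2400.7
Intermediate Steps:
Y(X) = 3 - 4*X
S(y) = y² + 1/(7 + y) + 7*y (S(y) = (y² + 7*y) + 1/(7 + y) = y² + 1/(7 + y) + 7*y)
(I(7) + S(Y(-2)))*(-12) = (2 + (1 + (3 - 4*(-2))³ + 14*(3 - 4*(-2))² + 49*(3 - 4*(-2)))/(7 + (3 - 4*(-2))))*(-12) = (2 + (1 + (3 + 8)³ + 14*(3 + 8)² + 49*(3 + 8))/(7 + (3 + 8)))*(-12) = (2 + (1 + 11³ + 14*11² + 49*11)/(7 + 11))*(-12) = (2 + (1 + 1331 + 14*121 + 539)/18)*(-12) = (2 + (1 + 1331 + 1694 + 539)/18)*(-12) = (2 + (1/18)*3565)*(-12) = (2 + 3565/18)*(-12) = (3601/18)*(-12) = -7202/3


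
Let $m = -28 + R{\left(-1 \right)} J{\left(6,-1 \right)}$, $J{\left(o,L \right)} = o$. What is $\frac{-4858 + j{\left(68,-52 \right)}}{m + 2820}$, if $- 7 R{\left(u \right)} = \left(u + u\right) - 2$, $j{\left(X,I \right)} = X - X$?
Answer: $- \frac{17003}{9784} \approx -1.7378$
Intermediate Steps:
$j{\left(X,I \right)} = 0$
$R{\left(u \right)} = \frac{2}{7} - \frac{2 u}{7}$ ($R{\left(u \right)} = - \frac{\left(u + u\right) - 2}{7} = - \frac{2 u - 2}{7} = - \frac{-2 + 2 u}{7} = \frac{2}{7} - \frac{2 u}{7}$)
$m = - \frac{172}{7}$ ($m = -28 + \left(\frac{2}{7} - - \frac{2}{7}\right) 6 = -28 + \left(\frac{2}{7} + \frac{2}{7}\right) 6 = -28 + \frac{4}{7} \cdot 6 = -28 + \frac{24}{7} = - \frac{172}{7} \approx -24.571$)
$\frac{-4858 + j{\left(68,-52 \right)}}{m + 2820} = \frac{-4858 + 0}{- \frac{172}{7} + 2820} = - \frac{4858}{\frac{19568}{7}} = \left(-4858\right) \frac{7}{19568} = - \frac{17003}{9784}$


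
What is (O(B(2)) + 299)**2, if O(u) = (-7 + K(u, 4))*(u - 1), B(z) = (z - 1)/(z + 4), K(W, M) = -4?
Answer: 3418801/36 ≈ 94967.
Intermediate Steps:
B(z) = (-1 + z)/(4 + z)
O(u) = 11 - 11*u (O(u) = (-7 - 4)*(u - 1) = -11*(-1 + u) = 11 - 11*u)
(O(B(2)) + 299)**2 = ((11 - 11*(-1 + 2)/(4 + 2)) + 299)**2 = ((11 - 11/6) + 299)**2 = (55/6 + 299)**2 = (1849/6)**2 = 3418801/36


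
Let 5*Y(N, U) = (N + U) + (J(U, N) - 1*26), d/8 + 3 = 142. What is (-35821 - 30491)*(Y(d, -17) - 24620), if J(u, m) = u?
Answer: 8093246976/5 ≈ 1.6186e+9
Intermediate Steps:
d = 1112 (d = -24 + 8*142 = -24 + 1136 = 1112)
Y(N, U) = -26/5 + N/5 + 2*U/5 (Y(N, U) = ((N + U) + (U - 1*26))/5 = ((N + U) + (U - 26))/5 = ((N + U) + (-26 + U))/5 = (-26 + N + 2*U)/5 = -26/5 + N/5 + 2*U/5)
(-35821 - 30491)*(Y(d, -17) - 24620) = (-35821 - 30491)*((-26/5 + (1/5)*1112 + (2/5)*(-17)) - 24620) = -66312*((-26/5 + 1112/5 - 34/5) - 24620) = -66312*(1052/5 - 24620) = -66312*(-122048/5) = 8093246976/5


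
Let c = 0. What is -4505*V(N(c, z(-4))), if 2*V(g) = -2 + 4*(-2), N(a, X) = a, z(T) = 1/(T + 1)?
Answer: 22525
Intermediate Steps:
z(T) = 1/(1 + T)
V(g) = -5 (V(g) = (-2 + 4*(-2))/2 = (-2 - 8)/2 = (½)*(-10) = -5)
-4505*V(N(c, z(-4))) = -4505*(-5) = 22525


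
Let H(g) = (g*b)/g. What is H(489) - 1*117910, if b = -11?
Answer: -117921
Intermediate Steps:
H(g) = -11 (H(g) = (g*(-11))/g = (-11*g)/g = -11)
H(489) - 1*117910 = -11 - 1*117910 = -11 - 117910 = -117921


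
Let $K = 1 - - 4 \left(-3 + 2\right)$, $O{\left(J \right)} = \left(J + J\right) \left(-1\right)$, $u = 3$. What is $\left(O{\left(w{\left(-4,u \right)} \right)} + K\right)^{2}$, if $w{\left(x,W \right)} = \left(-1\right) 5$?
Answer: $49$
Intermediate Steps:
$w{\left(x,W \right)} = -5$
$O{\left(J \right)} = - 2 J$ ($O{\left(J \right)} = 2 J \left(-1\right) = - 2 J$)
$K = -3$ ($K = 1 - \left(-4\right) \left(-1\right) = 1 - 4 = -3$)
$\left(O{\left(w{\left(-4,u \right)} \right)} + K\right)^{2} = \left(\left(-2\right) \left(-5\right) - 3\right)^{2} = \left(10 - 3\right)^{2} = 7^{2} = 49$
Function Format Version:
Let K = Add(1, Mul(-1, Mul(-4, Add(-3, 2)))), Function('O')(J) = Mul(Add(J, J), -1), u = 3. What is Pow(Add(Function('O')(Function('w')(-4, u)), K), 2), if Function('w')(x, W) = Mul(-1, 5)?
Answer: 49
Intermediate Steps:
Function('w')(x, W) = -5
Function('O')(J) = Mul(-2, J) (Function('O')(J) = Mul(Mul(2, J), -1) = Mul(-2, J))
K = -3 (K = Add(1, Mul(-1, Mul(-4, -1))) = Add(1, Mul(-1, 4)) = Add(1, -4) = -3)
Pow(Add(Function('O')(Function('w')(-4, u)), K), 2) = Pow(Add(Mul(-2, -5), -3), 2) = Pow(Add(10, -3), 2) = Pow(7, 2) = 49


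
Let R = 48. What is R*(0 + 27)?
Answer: 1296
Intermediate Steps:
R*(0 + 27) = 48*(0 + 27) = 48*27 = 1296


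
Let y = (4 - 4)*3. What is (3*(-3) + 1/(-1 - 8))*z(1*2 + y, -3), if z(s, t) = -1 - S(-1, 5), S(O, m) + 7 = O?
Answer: -574/9 ≈ -63.778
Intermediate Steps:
S(O, m) = -7 + O
y = 0 (y = 0*3 = 0)
z(s, t) = 7 (z(s, t) = -1 - (-7 - 1) = -1 - 1*(-8) = -1 + 8 = 7)
(3*(-3) + 1/(-1 - 8))*z(1*2 + y, -3) = (3*(-3) + 1/(-1 - 8))*7 = (-9 + 1/(-9))*7 = (-9 - 1/9)*7 = -82/9*7 = -574/9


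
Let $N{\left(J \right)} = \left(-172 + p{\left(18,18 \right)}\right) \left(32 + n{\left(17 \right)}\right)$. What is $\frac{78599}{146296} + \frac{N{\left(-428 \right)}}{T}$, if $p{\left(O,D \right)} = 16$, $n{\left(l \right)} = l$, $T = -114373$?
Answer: $\frac{1443984293}{2390330344} \approx 0.60409$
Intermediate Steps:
$N{\left(J \right)} = -7644$ ($N{\left(J \right)} = \left(-172 + 16\right) \left(32 + 17\right) = \left(-156\right) 49 = -7644$)
$\frac{78599}{146296} + \frac{N{\left(-428 \right)}}{T} = \frac{78599}{146296} - \frac{7644}{-114373} = 78599 \cdot \frac{1}{146296} - - \frac{1092}{16339} = \frac{78599}{146296} + \frac{1092}{16339} = \frac{1443984293}{2390330344}$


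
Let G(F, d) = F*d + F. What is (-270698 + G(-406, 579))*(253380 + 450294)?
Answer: -356184297972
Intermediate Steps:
G(F, d) = F + F*d
(-270698 + G(-406, 579))*(253380 + 450294) = (-270698 - 406*(1 + 579))*(253380 + 450294) = (-270698 - 406*580)*703674 = (-270698 - 235480)*703674 = -506178*703674 = -356184297972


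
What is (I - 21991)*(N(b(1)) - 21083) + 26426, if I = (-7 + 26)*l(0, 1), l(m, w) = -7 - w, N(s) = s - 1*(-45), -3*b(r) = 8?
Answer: 465929908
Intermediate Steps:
b(r) = -8/3 (b(r) = -1/3*8 = -8/3)
N(s) = 45 + s (N(s) = s + 45 = 45 + s)
I = -152 (I = (-7 + 26)*(-7 - 1*1) = 19*(-7 - 1) = 19*(-8) = -152)
(I - 21991)*(N(b(1)) - 21083) + 26426 = (-152 - 21991)*((45 - 8/3) - 21083) + 26426 = -22143*(127/3 - 21083) + 26426 = -22143*(-63122/3) + 26426 = 465903482 + 26426 = 465929908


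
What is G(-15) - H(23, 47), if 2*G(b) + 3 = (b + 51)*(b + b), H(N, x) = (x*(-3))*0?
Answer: -1083/2 ≈ -541.50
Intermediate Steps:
H(N, x) = 0 (H(N, x) = -3*x*0 = 0)
G(b) = -3/2 + b*(51 + b) (G(b) = -3/2 + ((b + 51)*(b + b))/2 = -3/2 + ((51 + b)*(2*b))/2 = -3/2 + (2*b*(51 + b))/2 = -3/2 + b*(51 + b))
G(-15) - H(23, 47) = (-3/2 + (-15)**2 + 51*(-15)) - 1*0 = (-3/2 + 225 - 765) + 0 = -1083/2 + 0 = -1083/2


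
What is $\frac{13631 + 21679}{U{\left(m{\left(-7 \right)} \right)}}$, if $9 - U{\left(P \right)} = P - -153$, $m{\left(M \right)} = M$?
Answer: $- \frac{35310}{137} \approx -257.74$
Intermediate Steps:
$U{\left(P \right)} = -144 - P$ ($U{\left(P \right)} = 9 - \left(P - -153\right) = 9 - \left(P + 153\right) = 9 - \left(153 + P\right) = -144 - P$)
$\frac{13631 + 21679}{U{\left(m{\left(-7 \right)} \right)}} = \frac{13631 + 21679}{-144 - -7} = \frac{35310}{-144 + 7} = \frac{35310}{-137} = 35310 \left(- \frac{1}{137}\right) = - \frac{35310}{137}$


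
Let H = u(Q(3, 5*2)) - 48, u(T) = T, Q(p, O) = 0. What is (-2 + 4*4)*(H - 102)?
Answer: -2100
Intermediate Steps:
H = -48 (H = 0 - 48 = -48)
(-2 + 4*4)*(H - 102) = (-2 + 4*4)*(-48 - 102) = (-2 + 16)*(-150) = 14*(-150) = -2100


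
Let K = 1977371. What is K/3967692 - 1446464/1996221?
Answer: -597284708699/2640130030644 ≈ -0.22623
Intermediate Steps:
K/3967692 - 1446464/1996221 = 1977371/3967692 - 1446464/1996221 = -597284708699/2640130030644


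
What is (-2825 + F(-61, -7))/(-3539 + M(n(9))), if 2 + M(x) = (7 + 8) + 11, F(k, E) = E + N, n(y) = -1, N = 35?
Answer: 2797/3515 ≈ 0.79573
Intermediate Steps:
F(k, E) = 35 + E (F(k, E) = E + 35 = 35 + E)
M(x) = 24 (M(x) = -2 + ((7 + 8) + 11) = -2 + (15 + 11) = -2 + 26 = 24)
(-2825 + F(-61, -7))/(-3539 + M(n(9))) = (-2825 + (35 - 7))/(-3539 + 24) = (-2825 + 28)/(-3515) = -2797*(-1/3515) = 2797/3515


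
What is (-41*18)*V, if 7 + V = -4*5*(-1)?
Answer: -9594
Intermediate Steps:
V = 13 (V = -7 - 4*5*(-1) = -7 - 20*(-1) = -7 + 20 = 13)
(-41*18)*V = -41*18*13 = -738*13 = -9594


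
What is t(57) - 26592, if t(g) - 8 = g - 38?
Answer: -26565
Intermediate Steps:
t(g) = -30 + g (t(g) = 8 + (g - 38) = 8 + (-38 + g) = -30 + g)
t(57) - 26592 = (-30 + 57) - 26592 = 27 - 26592 = -26565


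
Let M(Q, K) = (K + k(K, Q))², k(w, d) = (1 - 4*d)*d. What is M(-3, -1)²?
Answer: 2560000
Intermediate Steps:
k(w, d) = d*(1 - 4*d)
M(Q, K) = (K + Q*(1 - 4*Q))²
M(-3, -1)² = ((-1 - 1*(-3)*(-1 + 4*(-3)))²)² = ((-1 - 1*(-3)*(-1 - 12))²)² = ((-1 - 1*(-3)*(-13))²)² = ((-1 - 39)²)² = ((-40)²)² = 1600² = 2560000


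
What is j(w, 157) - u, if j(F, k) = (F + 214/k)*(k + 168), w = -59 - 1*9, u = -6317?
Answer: -2408381/157 ≈ -15340.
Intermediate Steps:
w = -68 (w = -59 - 9 = -68)
j(F, k) = (168 + k)*(F + 214/k) (j(F, k) = (F + 214/k)*(168 + k) = (168 + k)*(F + 214/k))
j(w, 157) - u = (214 + 168*(-68) + 35952/157 - 68*157) - 1*(-6317) = (214 - 11424 + 35952*(1/157) - 10676) + 6317 = (214 - 11424 + 35952/157 - 10676) + 6317 = -3400150/157 + 6317 = -2408381/157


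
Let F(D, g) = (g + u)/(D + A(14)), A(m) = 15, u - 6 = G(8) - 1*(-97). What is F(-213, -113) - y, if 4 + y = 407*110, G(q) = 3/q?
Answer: -6446297/144 ≈ -44766.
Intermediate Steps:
u = 827/8 (u = 6 + (3/8 - 1*(-97)) = 6 + (3*(1/8) + 97) = 6 + (3/8 + 97) = 6 + 779/8 = 827/8 ≈ 103.38)
F(D, g) = (827/8 + g)/(15 + D) (F(D, g) = (g + 827/8)/(D + 15) = (827/8 + g)/(15 + D))
y = 44766 (y = -4 + 407*110 = -4 + 44770 = 44766)
F(-213, -113) - y = (827/8 - 113)/(15 - 213) - 1*44766 = -77/8/(-198) - 44766 = -1/198*(-77/8) - 44766 = 7/144 - 44766 = -6446297/144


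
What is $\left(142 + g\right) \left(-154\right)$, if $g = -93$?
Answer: $-7546$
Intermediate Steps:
$\left(142 + g\right) \left(-154\right) = \left(142 - 93\right) \left(-154\right) = 49 \left(-154\right) = -7546$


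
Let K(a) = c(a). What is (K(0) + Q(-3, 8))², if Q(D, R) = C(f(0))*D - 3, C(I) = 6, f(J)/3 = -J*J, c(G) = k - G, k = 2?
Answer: 361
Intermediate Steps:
c(G) = 2 - G
f(J) = -3*J² (f(J) = 3*(-J*J) = 3*(-J²) = -3*J²)
Q(D, R) = -3 + 6*D (Q(D, R) = 6*D - 3 = -3 + 6*D)
K(a) = 2 - a
(K(0) + Q(-3, 8))² = ((2 - 1*0) + (-3 + 6*(-3)))² = ((2 + 0) + (-3 - 18))² = (2 - 21)² = (-19)² = 361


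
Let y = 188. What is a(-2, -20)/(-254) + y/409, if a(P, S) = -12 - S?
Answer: 22240/51943 ≈ 0.42816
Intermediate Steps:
a(-2, -20)/(-254) + y/409 = (-12 - 1*(-20))/(-254) + 188/409 = (-12 + 20)*(-1/254) + 188*(1/409) = 8*(-1/254) + 188/409 = -4/127 + 188/409 = 22240/51943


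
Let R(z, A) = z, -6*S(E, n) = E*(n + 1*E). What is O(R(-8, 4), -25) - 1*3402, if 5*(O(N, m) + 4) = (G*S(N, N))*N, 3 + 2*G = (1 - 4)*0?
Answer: -17286/5 ≈ -3457.2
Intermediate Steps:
S(E, n) = -E*(E + n)/6 (S(E, n) = -E*(n + 1*E)/6 = -E*(n + E)/6 = -E*(E + n)/6)
G = -3/2 (G = -3/2 + ((1 - 4)*0)/2 = -3/2 + (-3*0)/2 = -3/2 + (½)*0 = -3/2 + 0 = -3/2 ≈ -1.5000)
O(N, m) = -4 + N³/10 (O(N, m) = -4 + ((-(-1)*N*(N + N)/4)*N)/5 = -4 + ((-(-1)*N*2*N/4)*N)/5 = -4 + ((-(-1)*N²/2)*N)/5 = -4 + ((N²/2)*N)/5 = -4 + (N³/2)/5 = -4 + N³/10)
O(R(-8, 4), -25) - 1*3402 = (-4 + (⅒)*(-8)³) - 1*3402 = (-4 + (⅒)*(-512)) - 3402 = (-4 - 256/5) - 3402 = -276/5 - 3402 = -17286/5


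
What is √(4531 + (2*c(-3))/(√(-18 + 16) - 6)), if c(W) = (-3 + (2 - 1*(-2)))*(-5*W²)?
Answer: √((27276 - 4531*I*√2)/(6 - I*√2)) ≈ 67.418 + 0.0248*I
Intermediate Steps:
c(W) = -5*W² (c(W) = (-3 + (2 + 2))*(-5*W²) = (-3 + 4)*(-5*W²) = 1*(-5*W²) = -5*W²)
√(4531 + (2*c(-3))/(√(-18 + 16) - 6)) = √(4531 + (2*(-5*(-3)²))/(√(-18 + 16) - 6)) = √(4531 + (2*(-5*9))/(√(-2) - 6)) = √(4531 + (2*(-45))/(I*√2 - 6)) = √(4531 - 90/(-6 + I*√2))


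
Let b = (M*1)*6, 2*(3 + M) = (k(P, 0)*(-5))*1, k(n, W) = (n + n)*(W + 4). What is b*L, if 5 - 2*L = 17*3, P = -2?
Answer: -5106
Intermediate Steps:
k(n, W) = 2*n*(4 + W) (k(n, W) = (2*n)*(4 + W) = 2*n*(4 + W))
L = -23 (L = 5/2 - 17*3/2 = 5/2 - ½*51 = 5/2 - 51/2 = -23)
M = 37 (M = -3 + (((2*(-2)*(4 + 0))*(-5))*1)/2 = -3 + (((2*(-2)*4)*(-5))*1)/2 = -3 + (-16*(-5)*1)/2 = -3 + (80*1)/2 = -3 + (½)*80 = -3 + 40 = 37)
b = 222 (b = (37*1)*6 = 37*6 = 222)
b*L = 222*(-23) = -5106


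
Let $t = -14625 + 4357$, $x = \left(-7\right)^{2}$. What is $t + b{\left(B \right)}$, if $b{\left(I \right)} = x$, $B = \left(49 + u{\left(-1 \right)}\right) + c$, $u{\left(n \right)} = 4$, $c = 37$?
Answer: $-10219$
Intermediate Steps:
$B = 90$ ($B = \left(49 + 4\right) + 37 = 53 + 37 = 90$)
$x = 49$
$b{\left(I \right)} = 49$
$t = -10268$
$t + b{\left(B \right)} = -10268 + 49 = -10219$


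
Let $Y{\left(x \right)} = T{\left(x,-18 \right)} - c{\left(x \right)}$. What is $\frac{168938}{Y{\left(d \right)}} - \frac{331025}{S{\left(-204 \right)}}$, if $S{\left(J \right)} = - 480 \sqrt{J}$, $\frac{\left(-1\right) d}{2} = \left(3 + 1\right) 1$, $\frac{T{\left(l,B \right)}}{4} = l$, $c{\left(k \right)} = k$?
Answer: $- \frac{84469}{12} - \frac{66205 i \sqrt{51}}{9792} \approx -7039.1 - 48.284 i$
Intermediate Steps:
$T{\left(l,B \right)} = 4 l$
$d = -8$ ($d = - 2 \left(3 + 1\right) 1 = - 2 \cdot 4 \cdot 1 = \left(-2\right) 4 = -8$)
$Y{\left(x \right)} = 3 x$ ($Y{\left(x \right)} = 4 x - x = 3 x$)
$\frac{168938}{Y{\left(d \right)}} - \frac{331025}{S{\left(-204 \right)}} = \frac{168938}{3 \left(-8\right)} - \frac{331025}{\left(-480\right) \sqrt{-204}} = \frac{168938}{-24} - \frac{331025}{\left(-480\right) 2 i \sqrt{51}} = 168938 \left(- \frac{1}{24}\right) - \frac{331025}{\left(-960\right) i \sqrt{51}} = - \frac{84469}{12} - 331025 \frac{i \sqrt{51}}{48960} = - \frac{84469}{12} - \frac{66205 i \sqrt{51}}{9792}$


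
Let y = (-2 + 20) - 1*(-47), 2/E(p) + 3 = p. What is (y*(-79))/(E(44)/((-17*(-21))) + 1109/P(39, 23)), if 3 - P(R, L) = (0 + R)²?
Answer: 38031463470/5409799 ≈ 7030.1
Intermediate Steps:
E(p) = 2/(-3 + p)
P(R, L) = 3 - R² (P(R, L) = 3 - (0 + R)² = 3 - R²)
y = 65 (y = 18 + 47 = 65)
(y*(-79))/(E(44)/((-17*(-21))) + 1109/P(39, 23)) = (65*(-79))/((2/(-3 + 44))/((-17*(-21))) + 1109/(3 - 1*39²)) = -5135/((2/41)/357 + 1109/(3 - 1*1521)) = -5135/((2*(1/41))*(1/357) + 1109/(3 - 1521)) = -5135/((2/41)*(1/357) + 1109/(-1518)) = -5135/(2/14637 + 1109*(-1/1518)) = -5135/(2/14637 - 1109/1518) = -5135/(-5409799/7406322) = -5135*(-7406322/5409799) = 38031463470/5409799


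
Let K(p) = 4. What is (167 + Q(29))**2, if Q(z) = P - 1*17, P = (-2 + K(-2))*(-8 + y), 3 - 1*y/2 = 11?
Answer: 10404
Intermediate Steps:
y = -16 (y = 6 - 2*11 = 6 - 22 = -16)
P = -48 (P = (-2 + 4)*(-8 - 16) = 2*(-24) = -48)
Q(z) = -65 (Q(z) = -48 - 1*17 = -48 - 17 = -65)
(167 + Q(29))**2 = (167 - 65)**2 = 102**2 = 10404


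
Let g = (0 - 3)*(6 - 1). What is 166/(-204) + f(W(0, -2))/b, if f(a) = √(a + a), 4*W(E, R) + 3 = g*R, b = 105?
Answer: -83/102 + √6/70 ≈ -0.77873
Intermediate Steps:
g = -15 (g = -3*5 = -15)
W(E, R) = -¾ - 15*R/4 (W(E, R) = -¾ + (-15*R)/4 = -¾ - 15*R/4)
f(a) = √2*√a (f(a) = √(2*a) = √2*√a)
166/(-204) + f(W(0, -2))/b = 166/(-204) + (√2*√(-¾ - 15/4*(-2)))/105 = 166*(-1/204) + (√2*√(-¾ + 15/2))*(1/105) = -83/102 + (√2*√(27/4))*(1/105) = -83/102 + (√2*(3*√3/2))*(1/105) = -83/102 + (3*√6/2)*(1/105) = -83/102 + √6/70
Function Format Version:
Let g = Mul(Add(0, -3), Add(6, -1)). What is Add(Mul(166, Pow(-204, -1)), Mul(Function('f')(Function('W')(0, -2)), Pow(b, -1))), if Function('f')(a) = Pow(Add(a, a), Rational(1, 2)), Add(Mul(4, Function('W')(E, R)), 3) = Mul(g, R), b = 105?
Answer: Add(Rational(-83, 102), Mul(Rational(1, 70), Pow(6, Rational(1, 2)))) ≈ -0.77873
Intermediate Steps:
g = -15 (g = Mul(-3, 5) = -15)
Function('W')(E, R) = Add(Rational(-3, 4), Mul(Rational(-15, 4), R)) (Function('W')(E, R) = Add(Rational(-3, 4), Mul(Rational(1, 4), Mul(-15, R))) = Add(Rational(-3, 4), Mul(Rational(-15, 4), R)))
Function('f')(a) = Mul(Pow(2, Rational(1, 2)), Pow(a, Rational(1, 2))) (Function('f')(a) = Pow(Mul(2, a), Rational(1, 2)) = Mul(Pow(2, Rational(1, 2)), Pow(a, Rational(1, 2))))
Add(Mul(166, Pow(-204, -1)), Mul(Function('f')(Function('W')(0, -2)), Pow(b, -1))) = Add(Mul(166, Pow(-204, -1)), Mul(Mul(Pow(2, Rational(1, 2)), Pow(Add(Rational(-3, 4), Mul(Rational(-15, 4), -2)), Rational(1, 2))), Pow(105, -1))) = Add(Mul(166, Rational(-1, 204)), Mul(Mul(Pow(2, Rational(1, 2)), Pow(Add(Rational(-3, 4), Rational(15, 2)), Rational(1, 2))), Rational(1, 105))) = Add(Rational(-83, 102), Mul(Mul(Pow(2, Rational(1, 2)), Pow(Rational(27, 4), Rational(1, 2))), Rational(1, 105))) = Add(Rational(-83, 102), Mul(Mul(Pow(2, Rational(1, 2)), Mul(Rational(3, 2), Pow(3, Rational(1, 2)))), Rational(1, 105))) = Add(Rational(-83, 102), Mul(Mul(Rational(3, 2), Pow(6, Rational(1, 2))), Rational(1, 105))) = Add(Rational(-83, 102), Mul(Rational(1, 70), Pow(6, Rational(1, 2))))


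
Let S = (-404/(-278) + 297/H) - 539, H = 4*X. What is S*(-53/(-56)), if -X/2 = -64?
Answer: -2025386785/3985408 ≈ -508.20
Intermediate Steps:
X = 128 (X = -2*(-64) = 128)
H = 512 (H = 4*128 = 512)
S = -38214845/71168 (S = (-404/(-278) + 297/512) - 539 = (-404*(-1/278) + 297*(1/512)) - 539 = (202/139 + 297/512) - 539 = 144707/71168 - 539 = -38214845/71168 ≈ -536.97)
S*(-53/(-56)) = -(-2025386785)/(71168*(-56)) = -(-2025386785)*(-1)/(71168*56) = -38214845/71168*53/56 = -2025386785/3985408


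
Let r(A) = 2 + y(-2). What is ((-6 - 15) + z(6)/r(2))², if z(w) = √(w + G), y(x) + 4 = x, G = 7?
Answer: (84 + √13)²/16 ≈ 479.67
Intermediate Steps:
y(x) = -4 + x
r(A) = -4 (r(A) = 2 + (-4 - 2) = 2 - 6 = -4)
z(w) = √(7 + w) (z(w) = √(w + 7) = √(7 + w))
((-6 - 15) + z(6)/r(2))² = ((-6 - 15) + √(7 + 6)/(-4))² = (-21 + √13*(-¼))² = (-21 - √13/4)²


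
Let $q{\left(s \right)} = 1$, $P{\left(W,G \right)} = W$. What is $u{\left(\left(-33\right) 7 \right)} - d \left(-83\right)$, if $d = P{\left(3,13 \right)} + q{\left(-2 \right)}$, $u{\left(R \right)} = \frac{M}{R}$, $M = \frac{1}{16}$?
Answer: $\frac{1227071}{3696} \approx 332.0$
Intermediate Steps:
$M = \frac{1}{16} \approx 0.0625$
$u{\left(R \right)} = \frac{1}{16 R}$
$d = 4$ ($d = 3 + 1 = 4$)
$u{\left(\left(-33\right) 7 \right)} - d \left(-83\right) = \frac{1}{16 \left(\left(-33\right) 7\right)} - 4 \left(-83\right) = \frac{1}{16 \left(-231\right)} - -332 = \frac{1}{16} \left(- \frac{1}{231}\right) + 332 = - \frac{1}{3696} + 332 = \frac{1227071}{3696}$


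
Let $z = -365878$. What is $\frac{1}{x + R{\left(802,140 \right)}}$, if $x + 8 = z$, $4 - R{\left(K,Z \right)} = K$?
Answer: $- \frac{1}{366684} \approx -2.7271 \cdot 10^{-6}$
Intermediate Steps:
$R{\left(K,Z \right)} = 4 - K$
$x = -365886$ ($x = -8 - 365878 = -365886$)
$\frac{1}{x + R{\left(802,140 \right)}} = \frac{1}{-365886 + \left(4 - 802\right)} = \frac{1}{-365886 - 798} = \frac{1}{-366684} = - \frac{1}{366684}$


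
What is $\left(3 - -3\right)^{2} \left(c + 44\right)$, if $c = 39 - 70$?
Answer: $468$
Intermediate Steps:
$c = -31$ ($c = 39 - 70 = -31$)
$\left(3 - -3\right)^{2} \left(c + 44\right) = \left(3 - -3\right)^{2} \left(-31 + 44\right) = \left(3 + 3\right)^{2} \cdot 13 = 6^{2} \cdot 13 = 36 \cdot 13 = 468$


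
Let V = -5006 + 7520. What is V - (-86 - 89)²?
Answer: -28111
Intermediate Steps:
V = 2514
V - (-86 - 89)² = 2514 - (-86 - 89)² = 2514 - 1*(-175)² = 2514 - 1*30625 = 2514 - 30625 = -28111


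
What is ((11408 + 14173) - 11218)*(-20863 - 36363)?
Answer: -821937038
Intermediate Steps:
((11408 + 14173) - 11218)*(-20863 - 36363) = (25581 - 11218)*(-57226) = 14363*(-57226) = -821937038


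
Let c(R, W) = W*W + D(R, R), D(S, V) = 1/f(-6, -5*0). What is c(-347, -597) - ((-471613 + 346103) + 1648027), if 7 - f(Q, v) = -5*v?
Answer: -8162755/7 ≈ -1.1661e+6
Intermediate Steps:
f(Q, v) = 7 + 5*v (f(Q, v) = 7 - (-5)*v = 7 + 5*v)
D(S, V) = ⅐ (D(S, V) = 1/(7 + 5*(-5*0)) = 1/(7 + 5*0) = 1/(7 + 0) = 1/7 = ⅐)
c(R, W) = ⅐ + W² (c(R, W) = W*W + ⅐ = W² + ⅐ = ⅐ + W²)
c(-347, -597) - ((-471613 + 346103) + 1648027) = (⅐ + (-597)²) - ((-471613 + 346103) + 1648027) = (⅐ + 356409) - (-125510 + 1648027) = 2494864/7 - 1*1522517 = 2494864/7 - 1522517 = -8162755/7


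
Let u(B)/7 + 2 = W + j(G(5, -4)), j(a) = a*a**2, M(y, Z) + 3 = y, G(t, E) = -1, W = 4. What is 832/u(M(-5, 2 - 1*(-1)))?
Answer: 832/7 ≈ 118.86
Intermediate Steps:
M(y, Z) = -3 + y
j(a) = a**3
u(B) = 7 (u(B) = -14 + 7*(4 + (-1)**3) = -14 + 7*(4 - 1) = -14 + 7*3 = -14 + 21 = 7)
832/u(M(-5, 2 - 1*(-1))) = 832/7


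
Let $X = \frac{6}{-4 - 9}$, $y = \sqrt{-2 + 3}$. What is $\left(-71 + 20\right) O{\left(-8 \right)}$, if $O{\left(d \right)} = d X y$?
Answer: $- \frac{2448}{13} \approx -188.31$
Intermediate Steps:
$y = 1$ ($y = \sqrt{1} = 1$)
$X = - \frac{6}{13}$ ($X = \frac{6}{-4 - 9} = \frac{6}{-13} = 6 \left(- \frac{1}{13}\right) = - \frac{6}{13} \approx -0.46154$)
$O{\left(d \right)} = - \frac{6 d}{13}$ ($O{\left(d \right)} = d \left(- \frac{6}{13}\right) 1 = - \frac{6 d}{13} \cdot 1 = - \frac{6 d}{13}$)
$\left(-71 + 20\right) O{\left(-8 \right)} = \left(-71 + 20\right) \left(\left(- \frac{6}{13}\right) \left(-8\right)\right) = \left(-51\right) \frac{48}{13} = - \frac{2448}{13}$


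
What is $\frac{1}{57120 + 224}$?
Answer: $\frac{1}{57344} \approx 1.7439 \cdot 10^{-5}$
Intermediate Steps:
$\frac{1}{57120 + 224} = \frac{1}{57344}$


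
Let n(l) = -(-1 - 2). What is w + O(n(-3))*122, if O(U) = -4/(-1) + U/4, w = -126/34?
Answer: 19577/34 ≈ 575.79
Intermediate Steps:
w = -63/17 (w = -126*1/34 = -63/17 ≈ -3.7059)
n(l) = 3 (n(l) = -1*(-3) = 3)
O(U) = 4 + U/4 (O(U) = -4*(-1) + U*(1/4) = 4 + U/4)
w + O(n(-3))*122 = -63/17 + (4 + (1/4)*3)*122 = -63/17 + (4 + 3/4)*122 = -63/17 + (19/4)*122 = -63/17 + 1159/2 = 19577/34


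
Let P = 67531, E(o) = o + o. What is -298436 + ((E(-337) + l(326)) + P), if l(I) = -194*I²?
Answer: -20849123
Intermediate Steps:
E(o) = 2*o
-298436 + ((E(-337) + l(326)) + P) = -298436 + ((2*(-337) - 194*326²) + 67531) = -298436 + ((-674 - 194*106276) + 67531) = -298436 + ((-674 - 20617544) + 67531) = -298436 + (-20618218 + 67531) = -298436 - 20550687 = -20849123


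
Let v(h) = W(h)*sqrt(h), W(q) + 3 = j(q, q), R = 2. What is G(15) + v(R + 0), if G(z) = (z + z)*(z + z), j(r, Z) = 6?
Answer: 900 + 3*sqrt(2) ≈ 904.24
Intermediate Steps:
W(q) = 3 (W(q) = -3 + 6 = 3)
G(z) = 4*z**2 (G(z) = (2*z)*(2*z) = 4*z**2)
v(h) = 3*sqrt(h)
G(15) + v(R + 0) = 4*15**2 + 3*sqrt(2 + 0) = 4*225 + 3*sqrt(2) = 900 + 3*sqrt(2)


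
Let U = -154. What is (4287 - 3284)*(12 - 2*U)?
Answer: 320960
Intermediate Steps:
(4287 - 3284)*(12 - 2*U) = (4287 - 3284)*(12 - 2*(-154)) = 1003*(12 + 308) = 1003*320 = 320960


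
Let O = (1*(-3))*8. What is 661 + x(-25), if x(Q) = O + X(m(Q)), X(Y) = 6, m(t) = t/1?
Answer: 643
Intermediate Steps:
m(t) = t (m(t) = t*1 = t)
O = -24 (O = -3*8 = -24)
x(Q) = -18 (x(Q) = -24 + 6 = -18)
661 + x(-25) = 661 - 18 = 643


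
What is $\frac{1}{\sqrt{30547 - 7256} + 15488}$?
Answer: $\frac{15488}{239854853} - \frac{\sqrt{23291}}{239854853} \approx 6.3936 \cdot 10^{-5}$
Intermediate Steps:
$\frac{1}{\sqrt{30547 - 7256} + 15488} = \frac{1}{\sqrt{23291} + 15488} = \frac{1}{15488 + \sqrt{23291}}$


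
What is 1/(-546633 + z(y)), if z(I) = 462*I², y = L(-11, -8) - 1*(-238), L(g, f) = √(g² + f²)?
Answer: 571297/14488293172013 - 73304*√185/217324397580195 ≈ 3.4844e-8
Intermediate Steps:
L(g, f) = √(f² + g²)
y = 238 + √185 (y = √((-8)² + (-11)²) - 1*(-238) = √(64 + 121) + 238 = √185 + 238 = 238 + √185 ≈ 251.60)
1/(-546633 + z(y)) = 1/(-546633 + 462*(238 + √185)²)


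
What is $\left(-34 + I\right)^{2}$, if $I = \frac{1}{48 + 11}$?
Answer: $\frac{4020025}{3481} \approx 1154.8$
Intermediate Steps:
$I = \frac{1}{59} \approx 0.016949$
$\left(-34 + I\right)^{2} = \left(-34 + \frac{1}{59}\right)^{2} = \left(- \frac{2005}{59}\right)^{2} = \frac{4020025}{3481}$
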